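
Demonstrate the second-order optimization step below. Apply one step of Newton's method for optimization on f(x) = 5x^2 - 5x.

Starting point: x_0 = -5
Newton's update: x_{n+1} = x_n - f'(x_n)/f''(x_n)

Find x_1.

f(x) = 5x^2 - 5x
f'(x) = 10x + (-5), f''(x) = 10
Newton step: x_1 = x_0 - f'(x_0)/f''(x_0)
f'(-5) = -55
x_1 = -5 - -55/10 = 1/2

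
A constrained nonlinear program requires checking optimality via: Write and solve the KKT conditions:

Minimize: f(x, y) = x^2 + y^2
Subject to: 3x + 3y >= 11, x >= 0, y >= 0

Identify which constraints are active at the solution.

KKT conditions for min x^2 + y^2 s.t. 3x + 3y >= 11, x >= 0, y >= 0:
Stationarity: 2x = mu*3 + mu_x, 2y = mu*3 + mu_y, with mu, mu_x, mu_y >= 0
Complementary slackness: mu*(3x + 3y - 11) = 0, mu_x*x = 0, mu_y*y = 0
(0, 0) is infeasible (3*0 + 3*0 < 11), so if mu = 0 stationarity would force x = mu_x/2 >= 0, y = mu_y/2 >= 0 with mu_x*x = mu_y*y = 0, i.e. x = y = 0: contradiction. Hence mu > 0 and 3x + 3y = 11 is active.
Try x > 0, y > 0 (so mu_x = mu_y = 0): x = 3*mu/2, y = 3*mu/2
Substitute: 3*(3*mu/2) + 3*(3*mu/2) = 11
  mu*18/2 = 11 => mu = 11/9
x* = 11/6 > 0, y* = 11/6 > 0, consistent with mu_x = mu_y = 0.
f is convex and the constraints are linear, so this KKT point is the global minimum.
f* = 121/18
Active constraints: 3x + 3y >= 11 (holds with equality, mu = 11/9 > 0); x >= 0 and y >= 0 are inactive (mu_x = mu_y = 0).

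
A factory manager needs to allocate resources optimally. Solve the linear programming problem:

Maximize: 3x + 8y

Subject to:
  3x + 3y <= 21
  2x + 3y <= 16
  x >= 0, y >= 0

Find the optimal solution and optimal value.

Feasible vertices: (0, 0), (0, 16/3), (5, 2), (7, 0)
Objective 3x + 8y at each:
  (0, 0): 0
  (0, 16/3): 128/3
  (5, 2): 31
  (7, 0): 21
Maximum is 128/3 at (0, 16/3).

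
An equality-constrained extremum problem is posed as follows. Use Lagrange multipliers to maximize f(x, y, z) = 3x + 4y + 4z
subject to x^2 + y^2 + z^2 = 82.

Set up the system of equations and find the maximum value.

Lagrange conditions: 3 = 2*lambda*x, 4 = 2*lambda*y, 4 = 2*lambda*z
So x:3 = y:4 = z:4, i.e. x = 3t, y = 4t, z = 4t
Constraint: t^2*(3^2 + 4^2 + 4^2) = 82
  t^2 * 41 = 82  =>  t = sqrt(2)
Maximum = 3*3t + 4*4t + 4*4t = 41*sqrt(2) = sqrt(3362)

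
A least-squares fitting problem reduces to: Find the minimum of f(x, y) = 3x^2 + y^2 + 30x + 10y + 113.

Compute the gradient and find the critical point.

f(x,y) = 3x^2 + y^2 + 30x + 10y + 113
df/dx = 6x + (30) = 0  =>  x = -5
df/dy = 2y + (10) = 0  =>  y = -5
f(-5, -5) = 3*(-5)^2 + 1*(-5)^2 + 30*(-5) + 10*(-5) + 113 = 13
Hessian is diagonal with entries 6, 2 > 0, so this is a minimum.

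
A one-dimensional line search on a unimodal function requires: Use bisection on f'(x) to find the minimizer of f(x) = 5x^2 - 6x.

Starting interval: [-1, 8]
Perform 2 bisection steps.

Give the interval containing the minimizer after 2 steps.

Finding critical point of f(x) = 5x^2 - 6x using bisection on f'(x) = 10x + -6.
f'(x) = 0 when x = 3/5.
Starting interval: [-1, 8]
Step 1: mid = 7/2, f'(mid) = 29, new interval = [-1, 7/2]
Step 2: mid = 5/4, f'(mid) = 13/2, new interval = [-1, 5/4]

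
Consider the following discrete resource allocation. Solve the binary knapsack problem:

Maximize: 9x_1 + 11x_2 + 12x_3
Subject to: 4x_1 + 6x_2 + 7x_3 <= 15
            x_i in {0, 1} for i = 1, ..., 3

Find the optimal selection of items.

Items: item 1 (v=9, w=4), item 2 (v=11, w=6), item 3 (v=12, w=7)
Capacity: 15
Checking all 8 subsets (w = total weight, v = total value):
  {}: w = 0, v = 0
  {1}: w = 4, v = 9
  {2}: w = 6, v = 11
  {3}: w = 7, v = 12
  {1, 2}: w = 10, v = 20
  {1, 3}: w = 11, v = 21
  {2, 3}: w = 13, v = 23
  {1, 2, 3}: w = 17 > 15, infeasible
Best feasible subset: items [2, 3]
Total weight: 13 <= 15, total value: 23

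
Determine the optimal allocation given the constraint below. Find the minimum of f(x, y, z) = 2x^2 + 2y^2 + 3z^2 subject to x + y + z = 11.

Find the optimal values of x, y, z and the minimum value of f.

Using Lagrange multipliers on f = 2x^2 + 2y^2 + 3z^2 with constraint x + y + z = 11:
Conditions: 2*2*x = lambda, 2*2*y = lambda, 2*3*z = lambda
So x = lambda/4, y = lambda/4, z = lambda/6
Substituting into constraint: lambda * (2/3) = 11
lambda = 33/2
x = 33/8, y = 33/8, z = 11/4
Minimum value = 363/4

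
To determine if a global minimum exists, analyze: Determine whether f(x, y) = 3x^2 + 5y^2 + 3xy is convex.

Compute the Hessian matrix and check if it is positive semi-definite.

f(x,y) = 3x^2 + 5y^2 + 3xy
Hessian H = [[6, 3], [3, 10]]
trace(H) = 16, det(H) = 51
Eigenvalues: (16 +/- sqrt(52)) / 2 = 11.61, 4.394
Since both eigenvalues > 0, f is convex.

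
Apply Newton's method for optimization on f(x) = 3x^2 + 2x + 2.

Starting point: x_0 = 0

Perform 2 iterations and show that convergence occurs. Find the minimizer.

f(x) = 3x^2 + 2x + 2, f'(x) = 6x + (2), f''(x) = 6
Step 1: f'(0) = 2, x_1 = 0 - 2/6 = -1/3
Step 2: f'(-1/3) = 0, x_2 = -1/3 (converged)
Newton's method converges in 1 step for quadratics.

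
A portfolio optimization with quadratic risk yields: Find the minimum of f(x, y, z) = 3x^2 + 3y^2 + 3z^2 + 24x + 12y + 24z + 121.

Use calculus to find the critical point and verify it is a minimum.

f(x,y,z) = 3x^2 + 3y^2 + 3z^2 + 24x + 12y + 24z + 121
df/dx = 6x + (24) = 0 => x = -4
df/dy = 6y + (12) = 0 => y = -2
df/dz = 6z + (24) = 0 => z = -4
f(-4,-2,-4) = 3*(-4)^2 + 3*(-2)^2 + 3*(-4)^2 + 24*(-4) + 12*(-2) + 24*(-4) + 121 = 13
Hessian is diagonal with entries 6, 6, 6 > 0, confirmed minimum.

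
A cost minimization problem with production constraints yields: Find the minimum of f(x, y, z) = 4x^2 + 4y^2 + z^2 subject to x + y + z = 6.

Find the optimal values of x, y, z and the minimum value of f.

Using Lagrange multipliers on f = 4x^2 + 4y^2 + z^2 with constraint x + y + z = 6:
Conditions: 2*4*x = lambda, 2*4*y = lambda, 2*1*z = lambda
So x = lambda/8, y = lambda/8, z = lambda/2
Substituting into constraint: lambda * (3/4) = 6
lambda = 8
x = 1, y = 1, z = 4
Minimum value = 24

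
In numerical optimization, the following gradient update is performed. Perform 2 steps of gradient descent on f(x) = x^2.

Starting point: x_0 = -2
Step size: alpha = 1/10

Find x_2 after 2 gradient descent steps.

f(x) = x^2, f'(x) = 2x + (0)
Step 1: f'(-2) = -4, x_1 = -2 - 1/10 * -4 = -8/5
Step 2: f'(-8/5) = -16/5, x_2 = -8/5 - 1/10 * -16/5 = -32/25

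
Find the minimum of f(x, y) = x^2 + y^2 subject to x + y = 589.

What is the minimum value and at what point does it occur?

Substitute y = 589 - x into f(x,y) = x^2 + y^2:
g(x) = x^2 + (589 - x)^2 = 2x^2 - 1178x + 346921
g'(x) = 4x - 1178 = 0  =>  x = 589/2
y = 589 - 589/2 = 589/2
Minimum value = (589/2)^2 + (589/2)^2 = 346921/2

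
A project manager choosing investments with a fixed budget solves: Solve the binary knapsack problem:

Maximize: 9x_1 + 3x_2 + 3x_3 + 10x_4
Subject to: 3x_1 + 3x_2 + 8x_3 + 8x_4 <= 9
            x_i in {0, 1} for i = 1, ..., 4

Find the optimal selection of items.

Items: item 1 (v=9, w=3), item 2 (v=3, w=3), item 3 (v=3, w=8), item 4 (v=10, w=8)
Capacity: 9
Checking all 16 subsets (w = total weight, v = total value):
  {}: w = 0, v = 0
  {1}: w = 3, v = 9
  {2}: w = 3, v = 3
  {3}: w = 8, v = 3
  {4}: w = 8, v = 10
  {1, 2}: w = 6, v = 12
  {1, 3}: w = 11 > 9, infeasible
  {1, 4}: w = 11 > 9, infeasible
  {2, 3}: w = 11 > 9, infeasible
  {2, 4}: w = 11 > 9, infeasible
  {3, 4}: w = 16 > 9, infeasible
  {1, 2, 3}: w = 14 > 9, infeasible
  {1, 2, 4}: w = 14 > 9, infeasible
  {1, 3, 4}: w = 19 > 9, infeasible
  {2, 3, 4}: w = 19 > 9, infeasible
  {1, 2, 3, 4}: w = 22 > 9, infeasible
Best feasible subset: items [1, 2]
Total weight: 6 <= 9, total value: 12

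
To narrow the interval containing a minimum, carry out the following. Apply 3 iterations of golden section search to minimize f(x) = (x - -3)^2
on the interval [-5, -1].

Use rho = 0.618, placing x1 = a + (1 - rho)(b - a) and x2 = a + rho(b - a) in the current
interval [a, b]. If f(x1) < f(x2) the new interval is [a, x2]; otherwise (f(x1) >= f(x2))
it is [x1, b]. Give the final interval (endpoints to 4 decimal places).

Golden section search for min of f(x) = (x - -3)^2 on [-5, -1].
Each step: x1 = a + (1 - rho)(b - a), x2 = a + rho(b - a); if f(x1) < f(x2) keep [a, x2], otherwise keep [x1, b].
Step 1: [-5.0000, -1.0000], x1=-3.4720 (f=0.2228), x2=-2.5280 (f=0.2228); f(x1) = f(x2) (tie, not '<') => keep [-3.4720, -1.0000]
Step 2: [-3.4720, -1.0000], x1=-2.5277 (f=0.2231), x2=-1.9443 (f=1.1145); f(x1) < f(x2) => keep [-3.4720, -1.9443]
Step 3: [-3.4720, -1.9443], x1=-2.8884 (f=0.0125), x2=-2.5279 (f=0.2229); f(x1) < f(x2) => keep [-3.4720, -2.5279]
Final interval: [-3.4720, -2.5279]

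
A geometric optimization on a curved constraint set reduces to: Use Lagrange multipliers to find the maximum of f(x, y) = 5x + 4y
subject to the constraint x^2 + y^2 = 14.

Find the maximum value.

Set up Lagrange conditions: grad f = lambda * grad g
  5 = 2*lambda*x
  4 = 2*lambda*y
From these: x/y = 5/4, so x = 5t, y = 4t for some t.
Substitute into constraint: (5t)^2 + (4t)^2 = 14
  t^2 * 41 = 14
  t = sqrt(14/41)
Maximum = 5*x + 4*y = (5^2 + 4^2)*t = 41 * sqrt(14/41) = sqrt(574)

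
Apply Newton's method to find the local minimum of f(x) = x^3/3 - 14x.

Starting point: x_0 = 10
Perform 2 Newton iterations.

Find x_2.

f(x) = x^3/3 - 14x
f'(x) = x^2 - 14, f''(x) = 2x
Newton update: x_{n+1} = x_n - (x_n^2 - 14)/(2*x_n)
Step 1: x_0 = 10, f'=86, f''=20, x_1 = 57/10
Step 2: x_1 = 57/10, f'=1849/100, f''=57/5, x_2 = 4649/1140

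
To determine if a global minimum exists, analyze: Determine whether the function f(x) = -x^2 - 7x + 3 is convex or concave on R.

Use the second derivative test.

f(x) = -x^2 - 7x + 3
f'(x) = -2x - 7
f''(x) = -2
Since f''(x) = -2 < 0 for all x, f is concave on R.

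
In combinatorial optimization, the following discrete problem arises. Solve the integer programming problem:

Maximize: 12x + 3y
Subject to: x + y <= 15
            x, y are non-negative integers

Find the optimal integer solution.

Objective: 12x + 3y, constraint: x + y <= 15
Coefficient of x is 12 >= coefficient of y is 3, so allocate the entire budget to x.
Optimal: x = 15, y = 0, value = 180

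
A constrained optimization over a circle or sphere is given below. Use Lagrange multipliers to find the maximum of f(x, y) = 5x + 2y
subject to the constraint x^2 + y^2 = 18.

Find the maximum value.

Set up Lagrange conditions: grad f = lambda * grad g
  5 = 2*lambda*x
  2 = 2*lambda*y
From these: x/y = 5/2, so x = 5t, y = 2t for some t.
Substitute into constraint: (5t)^2 + (2t)^2 = 18
  t^2 * 29 = 18
  t = sqrt(18/29)
Maximum = 5*x + 2*y = (5^2 + 2^2)*t = 29 * sqrt(18/29) = sqrt(522)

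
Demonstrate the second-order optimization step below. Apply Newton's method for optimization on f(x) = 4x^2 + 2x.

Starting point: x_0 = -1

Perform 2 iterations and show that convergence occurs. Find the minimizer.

f(x) = 4x^2 + 2x, f'(x) = 8x + (2), f''(x) = 8
Step 1: f'(-1) = -6, x_1 = -1 - -6/8 = -1/4
Step 2: f'(-1/4) = 0, x_2 = -1/4 (converged)
Newton's method converges in 1 step for quadratics.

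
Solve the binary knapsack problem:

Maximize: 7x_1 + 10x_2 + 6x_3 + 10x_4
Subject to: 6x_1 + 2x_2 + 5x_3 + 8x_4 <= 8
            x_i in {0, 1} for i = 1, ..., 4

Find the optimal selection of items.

Items: item 1 (v=7, w=6), item 2 (v=10, w=2), item 3 (v=6, w=5), item 4 (v=10, w=8)
Capacity: 8
Checking all 16 subsets (w = total weight, v = total value):
  {}: w = 0, v = 0
  {1}: w = 6, v = 7
  {2}: w = 2, v = 10
  {3}: w = 5, v = 6
  {4}: w = 8, v = 10
  {1, 2}: w = 8, v = 17
  {1, 3}: w = 11 > 8, infeasible
  {1, 4}: w = 14 > 8, infeasible
  {2, 3}: w = 7, v = 16
  {2, 4}: w = 10 > 8, infeasible
  {3, 4}: w = 13 > 8, infeasible
  {1, 2, 3}: w = 13 > 8, infeasible
  {1, 2, 4}: w = 16 > 8, infeasible
  {1, 3, 4}: w = 19 > 8, infeasible
  {2, 3, 4}: w = 15 > 8, infeasible
  {1, 2, 3, 4}: w = 21 > 8, infeasible
Best feasible subset: items [1, 2]
Total weight: 8 <= 8, total value: 17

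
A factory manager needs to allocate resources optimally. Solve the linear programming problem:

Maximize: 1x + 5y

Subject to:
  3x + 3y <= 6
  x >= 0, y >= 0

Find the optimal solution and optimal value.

The feasible region has vertices at [(0, 0), (2, 0), (0, 2)].
Checking objective 1x + 5y at each vertex:
  (0, 0): 1*0 + 5*0 = 0
  (2, 0): 1*2 + 5*0 = 2
  (0, 2): 1*0 + 5*2 = 10
Maximum is 10 at (0, 2).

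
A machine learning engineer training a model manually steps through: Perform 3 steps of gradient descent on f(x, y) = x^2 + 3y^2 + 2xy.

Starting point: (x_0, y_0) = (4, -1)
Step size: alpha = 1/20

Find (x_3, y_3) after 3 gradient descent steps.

f(x,y) = x^2 + 3y^2 + 2xy
grad_x = 2x + 2y, grad_y = 6y + 2x
Step 1: grad = (6, 2), (37/10, -11/10)
Step 2: grad = (26/5, 4/5), (86/25, -57/50)
Step 3: grad = (23/5, 1/25), (321/100, -571/500)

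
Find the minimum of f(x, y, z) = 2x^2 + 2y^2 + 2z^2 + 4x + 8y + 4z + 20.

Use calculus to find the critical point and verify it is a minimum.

f(x,y,z) = 2x^2 + 2y^2 + 2z^2 + 4x + 8y + 4z + 20
df/dx = 4x + (4) = 0 => x = -1
df/dy = 4y + (8) = 0 => y = -2
df/dz = 4z + (4) = 0 => z = -1
f(-1,-2,-1) = 2*(-1)^2 + 2*(-2)^2 + 2*(-1)^2 + 4*(-1) + 8*(-2) + 4*(-1) + 20 = 8
Hessian is diagonal with entries 4, 4, 4 > 0, confirmed minimum.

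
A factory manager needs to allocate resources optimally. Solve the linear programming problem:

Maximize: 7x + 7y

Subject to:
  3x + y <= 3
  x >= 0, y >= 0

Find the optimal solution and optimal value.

The feasible region has vertices at [(0, 0), (1, 0), (0, 3)].
Checking objective 7x + 7y at each vertex:
  (0, 0): 7*0 + 7*0 = 0
  (1, 0): 7*1 + 7*0 = 7
  (0, 3): 7*0 + 7*3 = 21
Maximum is 21 at (0, 3).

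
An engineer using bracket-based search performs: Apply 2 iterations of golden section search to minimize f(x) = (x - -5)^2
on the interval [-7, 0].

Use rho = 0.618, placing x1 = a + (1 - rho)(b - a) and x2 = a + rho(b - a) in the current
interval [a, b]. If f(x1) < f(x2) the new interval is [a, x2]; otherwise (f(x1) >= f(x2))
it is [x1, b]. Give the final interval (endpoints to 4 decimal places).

Golden section search for min of f(x) = (x - -5)^2 on [-7, 0].
Each step: x1 = a + (1 - rho)(b - a), x2 = a + rho(b - a); if f(x1) < f(x2) keep [a, x2], otherwise keep [x1, b].
Step 1: [-7.0000, 0.0000], x1=-4.3260 (f=0.4543), x2=-2.6740 (f=5.4103); f(x1) < f(x2) => keep [-7.0000, -2.6740]
Step 2: [-7.0000, -2.6740], x1=-5.3475 (f=0.1207), x2=-4.3265 (f=0.4536); f(x1) < f(x2) => keep [-7.0000, -4.3265]
Final interval: [-7.0000, -4.3265]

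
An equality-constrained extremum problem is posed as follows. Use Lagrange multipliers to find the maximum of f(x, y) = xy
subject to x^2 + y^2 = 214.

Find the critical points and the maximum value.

Lagrange conditions: y = 2*lambda*x and x = 2*lambda*y
If x = 0 then y = 0, violating the constraint, so x, y != 0.
Dividing: y/x = x/y => x^2 = y^2 => y = x or y = -x
Constraint: 2x^2 = 214 => x^2 = 107 => x = +/-sqrt(107)
Critical points: (sqrt(107), sqrt(107)), (-sqrt(107), -sqrt(107)), (sqrt(107), -sqrt(107)), (-sqrt(107), sqrt(107))
  y = x:  xy = x^2 = 107  at (sqrt(107), sqrt(107)) and (-sqrt(107), -sqrt(107))
  y = -x: xy = -x^2 = -107 at (sqrt(107), -sqrt(107)) and (-sqrt(107), sqrt(107))
Maximum xy = 107 at (sqrt(107), sqrt(107)) and (-sqrt(107), -sqrt(107))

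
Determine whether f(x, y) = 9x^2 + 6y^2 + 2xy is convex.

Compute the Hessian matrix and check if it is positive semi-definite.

f(x,y) = 9x^2 + 6y^2 + 2xy
Hessian H = [[18, 2], [2, 12]]
trace(H) = 30, det(H) = 212
Eigenvalues: (30 +/- sqrt(52)) / 2 = 18.61, 11.39
Since both eigenvalues > 0, f is convex.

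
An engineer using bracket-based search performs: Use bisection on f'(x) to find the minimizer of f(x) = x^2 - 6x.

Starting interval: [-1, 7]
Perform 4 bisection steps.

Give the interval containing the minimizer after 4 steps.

Finding critical point of f(x) = x^2 - 6x using bisection on f'(x) = 2x + -6.
f'(x) = 0 when x = 3.
Starting interval: [-1, 7]
Step 1: mid = 3, f'(mid) = 0, new interval = [3, 3]
Step 2: mid = 3, f'(mid) = 0, new interval = [3, 3]
Step 3: mid = 3, f'(mid) = 0, new interval = [3, 3]
Step 4: mid = 3, f'(mid) = 0, new interval = [3, 3]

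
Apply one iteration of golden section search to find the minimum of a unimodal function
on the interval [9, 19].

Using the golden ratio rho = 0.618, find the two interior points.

Golden section search on [9, 19].
Golden ratio rho = 0.618 (approx).
Interior points:
  x_1 = 9 + (1-0.618)*10 = 12.8200
  x_2 = 9 + 0.618*10 = 15.1800
Compare f(x_1) and f(x_2) to determine which subinterval to keep.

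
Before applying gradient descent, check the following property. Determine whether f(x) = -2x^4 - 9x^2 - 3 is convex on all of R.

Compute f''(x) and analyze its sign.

f(x) = -2x^4 - 9x^2 - 3
f'(x) = -8x^3 + -18x
f''(x) = -24x^2 + -18
f''(x) = -24x^2 + -18 <= -18 < 0 for all x
Therefore, f is concave on R.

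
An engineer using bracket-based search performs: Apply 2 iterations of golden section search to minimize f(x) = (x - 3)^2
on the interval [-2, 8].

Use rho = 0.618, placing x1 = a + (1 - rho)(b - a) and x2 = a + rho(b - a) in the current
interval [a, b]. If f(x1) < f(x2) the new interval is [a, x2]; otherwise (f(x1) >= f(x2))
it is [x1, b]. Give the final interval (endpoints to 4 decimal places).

Golden section search for min of f(x) = (x - 3)^2 on [-2, 8].
Each step: x1 = a + (1 - rho)(b - a), x2 = a + rho(b - a); if f(x1) < f(x2) keep [a, x2], otherwise keep [x1, b].
Step 1: [-2.0000, 8.0000], x1=1.8200 (f=1.3924), x2=4.1800 (f=1.3924); f(x1) = f(x2) (tie, not '<') => keep [1.8200, 8.0000]
Step 2: [1.8200, 8.0000], x1=4.1808 (f=1.3942), x2=5.6392 (f=6.9656); f(x1) < f(x2) => keep [1.8200, 5.6392]
Final interval: [1.8200, 5.6392]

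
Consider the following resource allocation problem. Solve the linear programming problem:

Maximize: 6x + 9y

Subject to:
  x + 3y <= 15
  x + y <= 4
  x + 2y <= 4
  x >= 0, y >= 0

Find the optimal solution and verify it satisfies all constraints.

Feasible vertices: (0, 0), (0, 2), (4, 0)
Objective 6x + 9y at each vertex:
  (0, 0): 0
  (0, 2): 18
  (4, 0): 24
Maximum is 24 at (4, 0).
Verify constraints at (x, y) = (4, 0):
  1*4 + 3*0 = 4 <= 15
  1*4 + 1*0 = 4 <= 4 (active)
  1*4 + 2*0 = 4 <= 4 (active)
  x = 4 >= 0, y = 0 >= 0. All constraints satisfied.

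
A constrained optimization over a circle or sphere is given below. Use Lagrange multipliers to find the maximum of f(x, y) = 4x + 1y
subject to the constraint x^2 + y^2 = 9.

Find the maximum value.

Set up Lagrange conditions: grad f = lambda * grad g
  4 = 2*lambda*x
  1 = 2*lambda*y
From these: x/y = 4/1, so x = 4t, y = 1t for some t.
Substitute into constraint: (4t)^2 + (1t)^2 = 9
  t^2 * 17 = 9
  t = sqrt(9/17)
Maximum = 4*x + 1*y = (4^2 + 1^2)*t = 17 * sqrt(9/17) = sqrt(153)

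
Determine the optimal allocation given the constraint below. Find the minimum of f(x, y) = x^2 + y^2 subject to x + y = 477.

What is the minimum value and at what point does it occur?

Substitute y = 477 - x into f(x,y) = x^2 + y^2:
g(x) = x^2 + (477 - x)^2 = 2x^2 - 954x + 227529
g'(x) = 4x - 954 = 0  =>  x = 477/2
y = 477 - 477/2 = 477/2
Minimum value = (477/2)^2 + (477/2)^2 = 227529/2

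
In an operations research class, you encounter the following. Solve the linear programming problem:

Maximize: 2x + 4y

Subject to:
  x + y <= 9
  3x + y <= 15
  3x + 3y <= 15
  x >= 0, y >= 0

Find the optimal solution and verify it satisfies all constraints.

Feasible vertices: (0, 0), (0, 5), (5, 0)
Objective 2x + 4y at each vertex:
  (0, 0): 0
  (0, 5): 20
  (5, 0): 10
Maximum is 20 at (0, 5).
Verify constraints at (x, y) = (0, 5):
  1*0 + 1*5 = 5 <= 9
  3*0 + 1*5 = 5 <= 15
  3*0 + 3*5 = 15 <= 15 (active)
  x = 0 >= 0, y = 5 >= 0. All constraints satisfied.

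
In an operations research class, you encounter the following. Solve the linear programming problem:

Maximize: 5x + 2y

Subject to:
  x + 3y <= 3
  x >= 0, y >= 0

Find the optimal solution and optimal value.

The feasible region has vertices at [(0, 0), (3, 0), (0, 1)].
Checking objective 5x + 2y at each vertex:
  (0, 0): 5*0 + 2*0 = 0
  (3, 0): 5*3 + 2*0 = 15
  (0, 1): 5*0 + 2*1 = 2
Maximum is 15 at (3, 0).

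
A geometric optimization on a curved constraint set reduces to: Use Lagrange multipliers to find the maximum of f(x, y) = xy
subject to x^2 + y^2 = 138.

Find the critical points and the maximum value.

Lagrange conditions: y = 2*lambda*x and x = 2*lambda*y
If x = 0 then y = 0, violating the constraint, so x, y != 0.
Dividing: y/x = x/y => x^2 = y^2 => y = x or y = -x
Constraint: 2x^2 = 138 => x^2 = 69 => x = +/-sqrt(69)
Critical points: (sqrt(69), sqrt(69)), (-sqrt(69), -sqrt(69)), (sqrt(69), -sqrt(69)), (-sqrt(69), sqrt(69))
  y = x:  xy = x^2 = 69  at (sqrt(69), sqrt(69)) and (-sqrt(69), -sqrt(69))
  y = -x: xy = -x^2 = -69 at (sqrt(69), -sqrt(69)) and (-sqrt(69), sqrt(69))
Maximum xy = 69 at (sqrt(69), sqrt(69)) and (-sqrt(69), -sqrt(69))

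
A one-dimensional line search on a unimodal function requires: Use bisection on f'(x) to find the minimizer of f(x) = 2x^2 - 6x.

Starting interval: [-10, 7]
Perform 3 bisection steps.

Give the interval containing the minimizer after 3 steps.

Finding critical point of f(x) = 2x^2 - 6x using bisection on f'(x) = 4x + -6.
f'(x) = 0 when x = 3/2.
Starting interval: [-10, 7]
Step 1: mid = -3/2, f'(mid) = -12, new interval = [-3/2, 7]
Step 2: mid = 11/4, f'(mid) = 5, new interval = [-3/2, 11/4]
Step 3: mid = 5/8, f'(mid) = -7/2, new interval = [5/8, 11/4]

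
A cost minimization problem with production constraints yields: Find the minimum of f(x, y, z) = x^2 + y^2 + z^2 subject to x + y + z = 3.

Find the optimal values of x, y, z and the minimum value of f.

Using Lagrange multipliers on f = x^2 + y^2 + z^2 with constraint x + y + z = 3:
Conditions: 2*1*x = lambda, 2*1*y = lambda, 2*1*z = lambda
So x = lambda/2, y = lambda/2, z = lambda/2
Substituting into constraint: lambda * (3/2) = 3
lambda = 2
x = 1, y = 1, z = 1
Minimum value = 3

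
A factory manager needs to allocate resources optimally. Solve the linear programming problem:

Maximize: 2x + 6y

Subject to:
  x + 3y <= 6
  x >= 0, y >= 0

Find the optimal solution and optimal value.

The feasible region has vertices at [(0, 0), (6, 0), (0, 2)].
Checking objective 2x + 6y at each vertex:
  (0, 0): 2*0 + 6*0 = 0
  (6, 0): 2*6 + 6*0 = 12
  (0, 2): 2*0 + 6*2 = 12
Maximum is 12 at (6, 0).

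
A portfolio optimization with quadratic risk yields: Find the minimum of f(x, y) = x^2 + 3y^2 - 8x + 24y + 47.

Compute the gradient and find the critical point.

f(x,y) = x^2 + 3y^2 - 8x + 24y + 47
df/dx = 2x + (-8) = 0  =>  x = 4
df/dy = 6y + (24) = 0  =>  y = -4
f(4, -4) = 1*(4)^2 + 3*(-4)^2 + -8*(4) + 24*(-4) + 47 = -17
Hessian is diagonal with entries 2, 6 > 0, so this is a minimum.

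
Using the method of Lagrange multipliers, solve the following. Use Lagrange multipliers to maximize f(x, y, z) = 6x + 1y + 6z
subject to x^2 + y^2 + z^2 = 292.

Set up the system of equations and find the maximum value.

Lagrange conditions: 6 = 2*lambda*x, 1 = 2*lambda*y, 6 = 2*lambda*z
So x:6 = y:1 = z:6, i.e. x = 6t, y = 1t, z = 6t
Constraint: t^2*(6^2 + 1^2 + 6^2) = 292
  t^2 * 73 = 292  =>  t = sqrt(4)
Maximum = 6*6t + 1*1t + 6*6t = 73*sqrt(4) = 146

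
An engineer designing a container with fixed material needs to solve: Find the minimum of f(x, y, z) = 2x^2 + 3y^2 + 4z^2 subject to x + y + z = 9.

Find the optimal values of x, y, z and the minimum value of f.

Using Lagrange multipliers on f = 2x^2 + 3y^2 + 4z^2 with constraint x + y + z = 9:
Conditions: 2*2*x = lambda, 2*3*y = lambda, 2*4*z = lambda
So x = lambda/4, y = lambda/6, z = lambda/8
Substituting into constraint: lambda * (13/24) = 9
lambda = 216/13
x = 54/13, y = 36/13, z = 27/13
Minimum value = 972/13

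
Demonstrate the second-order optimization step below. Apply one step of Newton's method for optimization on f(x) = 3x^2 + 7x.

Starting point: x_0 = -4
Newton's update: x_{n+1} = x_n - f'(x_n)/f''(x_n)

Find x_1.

f(x) = 3x^2 + 7x
f'(x) = 6x + (7), f''(x) = 6
Newton step: x_1 = x_0 - f'(x_0)/f''(x_0)
f'(-4) = -17
x_1 = -4 - -17/6 = -7/6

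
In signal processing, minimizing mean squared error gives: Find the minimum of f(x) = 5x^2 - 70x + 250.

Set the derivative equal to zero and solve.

f(x) = 5x^2 - 70x + 250
f'(x) = 10x + (-70) = 0
x = 70/10 = 7
f(7) = 5
Since f''(x) = 10 > 0, this is a minimum.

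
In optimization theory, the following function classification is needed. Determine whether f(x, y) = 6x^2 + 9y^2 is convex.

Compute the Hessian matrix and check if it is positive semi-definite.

f(x,y) = 6x^2 + 9y^2
Hessian H = [[12, 0], [0, 18]]
trace(H) = 30, det(H) = 216
Eigenvalues: (30 +/- sqrt(36)) / 2 = 18, 12
Since both eigenvalues > 0, f is convex.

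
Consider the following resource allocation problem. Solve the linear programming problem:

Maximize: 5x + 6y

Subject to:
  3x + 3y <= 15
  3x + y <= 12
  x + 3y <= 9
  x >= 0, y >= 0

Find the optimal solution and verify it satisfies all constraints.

Feasible vertices: (0, 0), (0, 3), (3, 2), (7/2, 3/2), (4, 0)
Objective 5x + 6y at each vertex:
  (0, 0): 0
  (0, 3): 18
  (3, 2): 27
  (7/2, 3/2): 53/2
  (4, 0): 20
Maximum is 27 at (3, 2).
Verify constraints at (x, y) = (3, 2):
  3*3 + 3*2 = 15 <= 15 (active)
  3*3 + 1*2 = 11 <= 12
  1*3 + 3*2 = 9 <= 9 (active)
  x = 3 >= 0, y = 2 >= 0. All constraints satisfied.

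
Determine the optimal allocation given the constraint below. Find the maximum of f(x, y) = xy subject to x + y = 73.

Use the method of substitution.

Substitute y = 73 - x into f(x,y) = xy:
g(x) = x(73 - x) = 73x - x^2
g'(x) = 73 - 2x = 0  =>  x = 73/2
y = 73 - 73/2 = 73/2
Maximum value = (73/2) * (73/2) = 5329/4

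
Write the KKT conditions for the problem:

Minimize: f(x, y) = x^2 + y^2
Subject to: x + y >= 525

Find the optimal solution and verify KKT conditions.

KKT conditions for min x^2 + y^2 s.t. x + y >= 525:
Stationarity: 2x = mu, 2y = mu
So x = y = mu/2.
Complementary slackness: mu*(x + y - 525) = 0
Primal feasibility: x + y >= 525; dual feasibility: mu >= 0
If mu = 0 then x = y = 0, but 0 + 0 < 525 is infeasible, so the constraint is active.
Constraint active: x + y = 2*(mu/2) = 525 => mu = 525
x = y = 525/2, f = 275625/2
Verify: stationarity 2*(525/2) = 525 = mu; primal 525/2 + 525/2 = 525 >= 525; dual mu = 525 >= 0; complementary slackness 525*(525 - 525) = 0. All KKT conditions hold.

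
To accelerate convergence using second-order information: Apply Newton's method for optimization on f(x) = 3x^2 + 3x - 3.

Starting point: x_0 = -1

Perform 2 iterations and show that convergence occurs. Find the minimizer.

f(x) = 3x^2 + 3x - 3, f'(x) = 6x + (3), f''(x) = 6
Step 1: f'(-1) = -3, x_1 = -1 - -3/6 = -1/2
Step 2: f'(-1/2) = 0, x_2 = -1/2 (converged)
Newton's method converges in 1 step for quadratics.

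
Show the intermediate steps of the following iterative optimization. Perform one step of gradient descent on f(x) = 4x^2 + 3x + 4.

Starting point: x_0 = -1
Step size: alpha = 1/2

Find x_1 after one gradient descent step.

f(x) = 4x^2 + 3x + 4
f'(x) = 8x + 3
f'(-1) = 8*-1 + (3) = -5
x_1 = x_0 - alpha * f'(x_0) = -1 - 1/2 * -5 = 3/2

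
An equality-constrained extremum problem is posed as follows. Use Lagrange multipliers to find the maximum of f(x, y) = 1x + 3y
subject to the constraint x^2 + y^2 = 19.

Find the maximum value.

Set up Lagrange conditions: grad f = lambda * grad g
  1 = 2*lambda*x
  3 = 2*lambda*y
From these: x/y = 1/3, so x = 1t, y = 3t for some t.
Substitute into constraint: (1t)^2 + (3t)^2 = 19
  t^2 * 10 = 19
  t = sqrt(19/10)
Maximum = 1*x + 3*y = (1^2 + 3^2)*t = 10 * sqrt(19/10) = sqrt(190)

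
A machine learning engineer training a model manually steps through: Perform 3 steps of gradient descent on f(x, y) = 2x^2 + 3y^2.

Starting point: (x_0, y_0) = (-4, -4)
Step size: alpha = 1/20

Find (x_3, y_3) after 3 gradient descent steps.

f(x,y) = 2x^2 + 3y^2
grad_x = 4x + 0y, grad_y = 6y + 0x
Step 1: grad = (-16, -24), (-16/5, -14/5)
Step 2: grad = (-64/5, -84/5), (-64/25, -49/25)
Step 3: grad = (-256/25, -294/25), (-256/125, -343/250)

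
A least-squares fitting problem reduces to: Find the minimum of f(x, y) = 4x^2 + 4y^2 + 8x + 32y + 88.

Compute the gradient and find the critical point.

f(x,y) = 4x^2 + 4y^2 + 8x + 32y + 88
df/dx = 8x + (8) = 0  =>  x = -1
df/dy = 8y + (32) = 0  =>  y = -4
f(-1, -4) = 4*(-1)^2 + 4*(-4)^2 + 8*(-1) + 32*(-4) + 88 = 20
Hessian is diagonal with entries 8, 8 > 0, so this is a minimum.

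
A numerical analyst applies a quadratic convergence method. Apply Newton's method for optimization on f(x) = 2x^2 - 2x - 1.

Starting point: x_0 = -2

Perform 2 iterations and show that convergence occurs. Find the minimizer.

f(x) = 2x^2 - 2x - 1, f'(x) = 4x + (-2), f''(x) = 4
Step 1: f'(-2) = -10, x_1 = -2 - -10/4 = 1/2
Step 2: f'(1/2) = 0, x_2 = 1/2 (converged)
Newton's method converges in 1 step for quadratics.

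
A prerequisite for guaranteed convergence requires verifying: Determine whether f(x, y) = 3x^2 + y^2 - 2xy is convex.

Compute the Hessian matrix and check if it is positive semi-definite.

f(x,y) = 3x^2 + y^2 - 2xy
Hessian H = [[6, -2], [-2, 2]]
trace(H) = 8, det(H) = 8
Eigenvalues: (8 +/- sqrt(32)) / 2 = 6.828, 1.172
Since both eigenvalues > 0, f is convex.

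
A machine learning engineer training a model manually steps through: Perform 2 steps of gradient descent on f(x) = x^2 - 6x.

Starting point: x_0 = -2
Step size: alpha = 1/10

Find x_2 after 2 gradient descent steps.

f(x) = x^2 - 6x, f'(x) = 2x + (-6)
Step 1: f'(-2) = -10, x_1 = -2 - 1/10 * -10 = -1
Step 2: f'(-1) = -8, x_2 = -1 - 1/10 * -8 = -1/5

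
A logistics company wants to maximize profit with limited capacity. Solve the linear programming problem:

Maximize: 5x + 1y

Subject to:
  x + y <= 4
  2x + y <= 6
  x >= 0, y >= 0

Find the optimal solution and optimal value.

Feasible vertices: (0, 0), (0, 4), (2, 2), (3, 0)
Objective 5x + 1y at each:
  (0, 0): 0
  (0, 4): 4
  (2, 2): 12
  (3, 0): 15
Maximum is 15 at (3, 0).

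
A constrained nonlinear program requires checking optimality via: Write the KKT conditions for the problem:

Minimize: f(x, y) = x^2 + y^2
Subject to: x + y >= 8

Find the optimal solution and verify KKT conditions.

KKT conditions for min x^2 + y^2 s.t. x + y >= 8:
Stationarity: 2x = mu, 2y = mu
So x = y = mu/2.
Complementary slackness: mu*(x + y - 8) = 0
Primal feasibility: x + y >= 8; dual feasibility: mu >= 0
If mu = 0 then x = y = 0, but 0 + 0 < 8 is infeasible, so the constraint is active.
Constraint active: x + y = 2*(mu/2) = 8 => mu = 8
x = y = 4, f = 32
Verify: stationarity 2*4 = 8 = mu; primal 4 + 4 = 8 >= 8; dual mu = 8 >= 0; complementary slackness 8*(8 - 8) = 0. All KKT conditions hold.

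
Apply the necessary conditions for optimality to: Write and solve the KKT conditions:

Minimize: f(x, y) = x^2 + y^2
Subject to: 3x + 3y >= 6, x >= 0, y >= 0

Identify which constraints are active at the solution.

KKT conditions for min x^2 + y^2 s.t. 3x + 3y >= 6, x >= 0, y >= 0:
Stationarity: 2x = mu*3 + mu_x, 2y = mu*3 + mu_y, with mu, mu_x, mu_y >= 0
Complementary slackness: mu*(3x + 3y - 6) = 0, mu_x*x = 0, mu_y*y = 0
(0, 0) is infeasible (3*0 + 3*0 < 6), so if mu = 0 stationarity would force x = mu_x/2 >= 0, y = mu_y/2 >= 0 with mu_x*x = mu_y*y = 0, i.e. x = y = 0: contradiction. Hence mu > 0 and 3x + 3y = 6 is active.
Try x > 0, y > 0 (so mu_x = mu_y = 0): x = 3*mu/2, y = 3*mu/2
Substitute: 3*(3*mu/2) + 3*(3*mu/2) = 6
  mu*18/2 = 6 => mu = 2/3
x* = 1 > 0, y* = 1 > 0, consistent with mu_x = mu_y = 0.
f is convex and the constraints are linear, so this KKT point is the global minimum.
f* = 2
Active constraints: 3x + 3y >= 6 (holds with equality, mu = 2/3 > 0); x >= 0 and y >= 0 are inactive (mu_x = mu_y = 0).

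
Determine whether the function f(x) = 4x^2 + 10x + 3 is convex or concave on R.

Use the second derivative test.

f(x) = 4x^2 + 10x + 3
f'(x) = 8x + 10
f''(x) = 8
Since f''(x) = 8 > 0 for all x, f is convex on R.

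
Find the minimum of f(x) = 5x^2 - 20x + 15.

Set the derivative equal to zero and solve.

f(x) = 5x^2 - 20x + 15
f'(x) = 10x + (-20) = 0
x = 20/10 = 2
f(2) = -5
Since f''(x) = 10 > 0, this is a minimum.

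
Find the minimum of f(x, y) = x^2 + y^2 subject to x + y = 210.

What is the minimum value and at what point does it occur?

Substitute y = 210 - x into f(x,y) = x^2 + y^2:
g(x) = x^2 + (210 - x)^2 = 2x^2 - 420x + 44100
g'(x) = 4x - 420 = 0  =>  x = 105
y = 210 - 105 = 105
Minimum value = 105^2 + 105^2 = 22050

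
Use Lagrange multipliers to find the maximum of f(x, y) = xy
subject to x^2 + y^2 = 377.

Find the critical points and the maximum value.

Lagrange conditions: y = 2*lambda*x and x = 2*lambda*y
If x = 0 then y = 0, violating the constraint, so x, y != 0.
Dividing: y/x = x/y => x^2 = y^2 => y = x or y = -x
Constraint: 2x^2 = 377 => x^2 = 377/2 => x = +/-sqrt(377/2)
Critical points: (sqrt(377/2), sqrt(377/2)), (-sqrt(377/2), -sqrt(377/2)), (sqrt(377/2), -sqrt(377/2)), (-sqrt(377/2), sqrt(377/2))
  y = x:  xy = x^2 = 377/2  at (sqrt(377/2), sqrt(377/2)) and (-sqrt(377/2), -sqrt(377/2))
  y = -x: xy = -x^2 = -377/2 at (sqrt(377/2), -sqrt(377/2)) and (-sqrt(377/2), sqrt(377/2))
Maximum xy = 377/2 at (sqrt(377/2), sqrt(377/2)) and (-sqrt(377/2), -sqrt(377/2))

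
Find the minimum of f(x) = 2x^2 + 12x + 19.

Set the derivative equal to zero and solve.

f(x) = 2x^2 + 12x + 19
f'(x) = 4x + (12) = 0
x = -12/4 = -3
f(-3) = 1
Since f''(x) = 4 > 0, this is a minimum.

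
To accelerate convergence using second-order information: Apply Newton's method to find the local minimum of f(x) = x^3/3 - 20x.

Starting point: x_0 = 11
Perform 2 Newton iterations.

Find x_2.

f(x) = x^3/3 - 20x
f'(x) = x^2 - 20, f''(x) = 2x
Newton update: x_{n+1} = x_n - (x_n^2 - 20)/(2*x_n)
Step 1: x_0 = 11, f'=101, f''=22, x_1 = 141/22
Step 2: x_1 = 141/22, f'=10201/484, f''=141/11, x_2 = 29561/6204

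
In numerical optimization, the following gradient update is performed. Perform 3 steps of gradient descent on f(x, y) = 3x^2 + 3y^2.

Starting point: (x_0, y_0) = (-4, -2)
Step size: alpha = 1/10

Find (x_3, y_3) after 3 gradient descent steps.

f(x,y) = 3x^2 + 3y^2
grad_x = 6x + 0y, grad_y = 6y + 0x
Step 1: grad = (-24, -12), (-8/5, -4/5)
Step 2: grad = (-48/5, -24/5), (-16/25, -8/25)
Step 3: grad = (-96/25, -48/25), (-32/125, -16/125)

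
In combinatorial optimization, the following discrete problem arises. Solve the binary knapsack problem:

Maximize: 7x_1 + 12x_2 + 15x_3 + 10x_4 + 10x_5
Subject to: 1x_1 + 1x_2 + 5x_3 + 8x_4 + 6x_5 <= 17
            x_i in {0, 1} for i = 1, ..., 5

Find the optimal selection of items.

Items: item 1 (v=7, w=1), item 2 (v=12, w=1), item 3 (v=15, w=5), item 4 (v=10, w=8), item 5 (v=10, w=6)
Capacity: 17
Checking all 32 subsets (w = total weight, v = total value):
  {}: w = 0, v = 0
  {1}: w = 1, v = 7
  {2}: w = 1, v = 12
  {3}: w = 5, v = 15
  {4}: w = 8, v = 10
  {5}: w = 6, v = 10
  {1, 2}: w = 2, v = 19
  {1, 3}: w = 6, v = 22
  {1, 4}: w = 9, v = 17
  {1, 5}: w = 7, v = 17
  {2, 3}: w = 6, v = 27
  {2, 4}: w = 9, v = 22
  {2, 5}: w = 7, v = 22
  {3, 4}: w = 13, v = 25
  {3, 5}: w = 11, v = 25
  {4, 5}: w = 14, v = 20
  {1, 2, 3}: w = 7, v = 34
  {1, 2, 4}: w = 10, v = 29
  {1, 2, 5}: w = 8, v = 29
  {1, 3, 4}: w = 14, v = 32
  {1, 3, 5}: w = 12, v = 32
  {1, 4, 5}: w = 15, v = 27
  {2, 3, 4}: w = 14, v = 37
  {2, 3, 5}: w = 12, v = 37
  {2, 4, 5}: w = 15, v = 32
  {3, 4, 5}: w = 19 > 17, infeasible
  {1, 2, 3, 4}: w = 15, v = 44
  {1, 2, 3, 5}: w = 13, v = 44
  {1, 2, 4, 5}: w = 16, v = 39
  {1, 3, 4, 5}: w = 20 > 17, infeasible
  {2, 3, 4, 5}: w = 20 > 17, infeasible
  {1, 2, 3, 4, 5}: w = 21 > 17, infeasible
Best feasible subset: items [1, 2, 3, 4]
(The same value 44 is also attained by {1, 2, 3, 5}.)
Total weight: 15 <= 17, total value: 44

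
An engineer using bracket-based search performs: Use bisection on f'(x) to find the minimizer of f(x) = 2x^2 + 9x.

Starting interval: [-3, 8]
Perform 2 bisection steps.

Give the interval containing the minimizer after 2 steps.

Finding critical point of f(x) = 2x^2 + 9x using bisection on f'(x) = 4x + 9.
f'(x) = 0 when x = -9/4.
Starting interval: [-3, 8]
Step 1: mid = 5/2, f'(mid) = 19, new interval = [-3, 5/2]
Step 2: mid = -1/4, f'(mid) = 8, new interval = [-3, -1/4]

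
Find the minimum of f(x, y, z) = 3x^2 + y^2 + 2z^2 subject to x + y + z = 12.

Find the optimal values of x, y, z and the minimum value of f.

Using Lagrange multipliers on f = 3x^2 + y^2 + 2z^2 with constraint x + y + z = 12:
Conditions: 2*3*x = lambda, 2*1*y = lambda, 2*2*z = lambda
So x = lambda/6, y = lambda/2, z = lambda/4
Substituting into constraint: lambda * (11/12) = 12
lambda = 144/11
x = 24/11, y = 72/11, z = 36/11
Minimum value = 864/11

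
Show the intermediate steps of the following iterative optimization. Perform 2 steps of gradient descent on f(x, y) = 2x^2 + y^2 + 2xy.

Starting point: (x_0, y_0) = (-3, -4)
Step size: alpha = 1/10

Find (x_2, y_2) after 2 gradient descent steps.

f(x,y) = 2x^2 + y^2 + 2xy
grad_x = 4x + 2y, grad_y = 2y + 2x
Step 1: grad = (-20, -14), (-1, -13/5)
Step 2: grad = (-46/5, -36/5), (-2/25, -47/25)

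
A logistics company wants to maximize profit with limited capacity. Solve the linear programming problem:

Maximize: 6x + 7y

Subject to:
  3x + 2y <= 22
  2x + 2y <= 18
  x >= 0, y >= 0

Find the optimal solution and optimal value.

Feasible vertices: (0, 0), (0, 9), (4, 5), (22/3, 0)
Objective 6x + 7y at each:
  (0, 0): 0
  (0, 9): 63
  (4, 5): 59
  (22/3, 0): 44
Maximum is 63 at (0, 9).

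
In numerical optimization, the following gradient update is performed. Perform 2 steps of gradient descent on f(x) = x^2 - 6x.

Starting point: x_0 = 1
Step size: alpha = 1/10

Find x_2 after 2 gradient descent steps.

f(x) = x^2 - 6x, f'(x) = 2x + (-6)
Step 1: f'(1) = -4, x_1 = 1 - 1/10 * -4 = 7/5
Step 2: f'(7/5) = -16/5, x_2 = 7/5 - 1/10 * -16/5 = 43/25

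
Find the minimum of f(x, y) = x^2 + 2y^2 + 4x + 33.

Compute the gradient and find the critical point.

f(x,y) = x^2 + 2y^2 + 4x + 33
df/dx = 2x + (4) = 0  =>  x = -2
df/dy = 4y + (0) = 0  =>  y = 0
f(-2, 0) = 1*(-2)^2 + 2*(0)^2 + 4*(-2) + 33 = 29
Hessian is diagonal with entries 2, 4 > 0, so this is a minimum.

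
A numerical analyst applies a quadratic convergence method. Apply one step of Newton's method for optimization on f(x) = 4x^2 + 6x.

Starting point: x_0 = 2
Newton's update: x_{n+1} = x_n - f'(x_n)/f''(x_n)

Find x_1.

f(x) = 4x^2 + 6x
f'(x) = 8x + (6), f''(x) = 8
Newton step: x_1 = x_0 - f'(x_0)/f''(x_0)
f'(2) = 22
x_1 = 2 - 22/8 = -3/4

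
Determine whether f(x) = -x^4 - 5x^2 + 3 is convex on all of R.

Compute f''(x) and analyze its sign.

f(x) = -x^4 - 5x^2 + 3
f'(x) = -4x^3 + -10x
f''(x) = -12x^2 + -10
f''(x) = -12x^2 + -10 <= -10 < 0 for all x
Therefore, f is concave on R.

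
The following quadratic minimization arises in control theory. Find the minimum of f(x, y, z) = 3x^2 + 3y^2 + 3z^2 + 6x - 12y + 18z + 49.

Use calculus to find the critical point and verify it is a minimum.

f(x,y,z) = 3x^2 + 3y^2 + 3z^2 + 6x - 12y + 18z + 49
df/dx = 6x + (6) = 0 => x = -1
df/dy = 6y + (-12) = 0 => y = 2
df/dz = 6z + (18) = 0 => z = -3
f(-1,2,-3) = 3*(-1)^2 + 3*(2)^2 + 3*(-3)^2 + 6*(-1) + -12*(2) + 18*(-3) + 49 = 7
Hessian is diagonal with entries 6, 6, 6 > 0, confirmed minimum.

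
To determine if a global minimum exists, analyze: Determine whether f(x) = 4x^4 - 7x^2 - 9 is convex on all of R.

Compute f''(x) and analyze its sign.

f(x) = 4x^4 - 7x^2 - 9
f'(x) = 16x^3 + -14x
f''(x) = 48x^2 + -14
f''(0) = -14 < 0, so not convex near x = 0
Therefore, f is not globally convex on R.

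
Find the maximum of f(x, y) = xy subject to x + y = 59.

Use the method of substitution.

Substitute y = 59 - x into f(x,y) = xy:
g(x) = x(59 - x) = 59x - x^2
g'(x) = 59 - 2x = 0  =>  x = 59/2
y = 59 - 59/2 = 59/2
Maximum value = (59/2) * (59/2) = 3481/4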